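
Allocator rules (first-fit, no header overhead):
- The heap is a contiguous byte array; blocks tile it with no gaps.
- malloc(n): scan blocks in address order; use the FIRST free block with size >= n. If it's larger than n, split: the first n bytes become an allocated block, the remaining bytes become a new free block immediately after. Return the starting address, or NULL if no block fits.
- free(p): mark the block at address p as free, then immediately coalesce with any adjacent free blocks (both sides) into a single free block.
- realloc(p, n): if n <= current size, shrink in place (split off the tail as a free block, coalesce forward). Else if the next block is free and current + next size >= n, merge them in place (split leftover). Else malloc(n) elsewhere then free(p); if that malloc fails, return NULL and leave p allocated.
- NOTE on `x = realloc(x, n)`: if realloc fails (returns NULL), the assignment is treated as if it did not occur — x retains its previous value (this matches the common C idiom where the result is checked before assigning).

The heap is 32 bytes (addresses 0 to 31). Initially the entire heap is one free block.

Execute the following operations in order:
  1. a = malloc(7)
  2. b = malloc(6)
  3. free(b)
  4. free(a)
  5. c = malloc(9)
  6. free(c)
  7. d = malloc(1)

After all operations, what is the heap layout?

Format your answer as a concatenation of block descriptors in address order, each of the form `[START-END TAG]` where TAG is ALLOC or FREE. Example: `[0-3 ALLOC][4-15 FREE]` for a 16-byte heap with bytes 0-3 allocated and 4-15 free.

Answer: [0-0 ALLOC][1-31 FREE]

Derivation:
Op 1: a = malloc(7) -> a = 0; heap: [0-6 ALLOC][7-31 FREE]
Op 2: b = malloc(6) -> b = 7; heap: [0-6 ALLOC][7-12 ALLOC][13-31 FREE]
Op 3: free(b) -> (freed b); heap: [0-6 ALLOC][7-31 FREE]
Op 4: free(a) -> (freed a); heap: [0-31 FREE]
Op 5: c = malloc(9) -> c = 0; heap: [0-8 ALLOC][9-31 FREE]
Op 6: free(c) -> (freed c); heap: [0-31 FREE]
Op 7: d = malloc(1) -> d = 0; heap: [0-0 ALLOC][1-31 FREE]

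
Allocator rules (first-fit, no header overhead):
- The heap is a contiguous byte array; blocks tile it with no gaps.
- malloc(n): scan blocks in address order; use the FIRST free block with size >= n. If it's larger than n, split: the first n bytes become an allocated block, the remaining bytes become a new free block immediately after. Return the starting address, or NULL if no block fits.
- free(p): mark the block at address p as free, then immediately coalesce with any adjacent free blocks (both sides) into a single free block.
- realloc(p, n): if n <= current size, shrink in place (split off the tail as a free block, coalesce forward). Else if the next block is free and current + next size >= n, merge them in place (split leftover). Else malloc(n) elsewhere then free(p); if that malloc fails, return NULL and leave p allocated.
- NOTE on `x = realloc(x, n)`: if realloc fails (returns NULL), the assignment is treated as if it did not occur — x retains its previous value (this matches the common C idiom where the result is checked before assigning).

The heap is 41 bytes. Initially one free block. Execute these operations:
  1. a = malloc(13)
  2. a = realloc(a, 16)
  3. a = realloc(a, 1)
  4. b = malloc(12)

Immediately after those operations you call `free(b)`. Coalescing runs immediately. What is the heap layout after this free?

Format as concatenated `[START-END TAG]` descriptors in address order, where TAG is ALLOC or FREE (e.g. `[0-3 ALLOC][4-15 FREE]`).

Op 1: a = malloc(13) -> a = 0; heap: [0-12 ALLOC][13-40 FREE]
Op 2: a = realloc(a, 16) -> a = 0; heap: [0-15 ALLOC][16-40 FREE]
Op 3: a = realloc(a, 1) -> a = 0; heap: [0-0 ALLOC][1-40 FREE]
Op 4: b = malloc(12) -> b = 1; heap: [0-0 ALLOC][1-12 ALLOC][13-40 FREE]
free(b): b = 1 -> block [1-12 ALLOC]; mark free, coalesce with adjacent free neighbors -> [0-0 ALLOC][1-40 FREE]

Answer: [0-0 ALLOC][1-40 FREE]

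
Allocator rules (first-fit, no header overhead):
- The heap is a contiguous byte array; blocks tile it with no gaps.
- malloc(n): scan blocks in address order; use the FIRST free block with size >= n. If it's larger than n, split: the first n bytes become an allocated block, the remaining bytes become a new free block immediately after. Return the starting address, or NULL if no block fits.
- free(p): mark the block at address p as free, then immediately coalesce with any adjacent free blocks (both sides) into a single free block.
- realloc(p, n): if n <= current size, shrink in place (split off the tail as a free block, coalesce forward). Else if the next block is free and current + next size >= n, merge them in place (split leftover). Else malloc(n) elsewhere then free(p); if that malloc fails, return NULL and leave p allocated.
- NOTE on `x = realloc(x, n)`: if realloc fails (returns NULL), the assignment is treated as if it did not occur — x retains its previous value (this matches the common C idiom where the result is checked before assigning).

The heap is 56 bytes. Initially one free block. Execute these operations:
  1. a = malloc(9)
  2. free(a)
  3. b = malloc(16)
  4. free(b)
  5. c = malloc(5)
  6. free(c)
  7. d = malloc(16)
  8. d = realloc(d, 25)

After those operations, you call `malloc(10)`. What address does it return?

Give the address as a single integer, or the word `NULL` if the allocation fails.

Op 1: a = malloc(9) -> a = 0; heap: [0-8 ALLOC][9-55 FREE]
Op 2: free(a) -> (freed a); heap: [0-55 FREE]
Op 3: b = malloc(16) -> b = 0; heap: [0-15 ALLOC][16-55 FREE]
Op 4: free(b) -> (freed b); heap: [0-55 FREE]
Op 5: c = malloc(5) -> c = 0; heap: [0-4 ALLOC][5-55 FREE]
Op 6: free(c) -> (freed c); heap: [0-55 FREE]
Op 7: d = malloc(16) -> d = 0; heap: [0-15 ALLOC][16-55 FREE]
Op 8: d = realloc(d, 25) -> d = 0; heap: [0-24 ALLOC][25-55 FREE]
malloc(10): first-fit scan over [0-24 ALLOC][25-55 FREE] -> 25

Answer: 25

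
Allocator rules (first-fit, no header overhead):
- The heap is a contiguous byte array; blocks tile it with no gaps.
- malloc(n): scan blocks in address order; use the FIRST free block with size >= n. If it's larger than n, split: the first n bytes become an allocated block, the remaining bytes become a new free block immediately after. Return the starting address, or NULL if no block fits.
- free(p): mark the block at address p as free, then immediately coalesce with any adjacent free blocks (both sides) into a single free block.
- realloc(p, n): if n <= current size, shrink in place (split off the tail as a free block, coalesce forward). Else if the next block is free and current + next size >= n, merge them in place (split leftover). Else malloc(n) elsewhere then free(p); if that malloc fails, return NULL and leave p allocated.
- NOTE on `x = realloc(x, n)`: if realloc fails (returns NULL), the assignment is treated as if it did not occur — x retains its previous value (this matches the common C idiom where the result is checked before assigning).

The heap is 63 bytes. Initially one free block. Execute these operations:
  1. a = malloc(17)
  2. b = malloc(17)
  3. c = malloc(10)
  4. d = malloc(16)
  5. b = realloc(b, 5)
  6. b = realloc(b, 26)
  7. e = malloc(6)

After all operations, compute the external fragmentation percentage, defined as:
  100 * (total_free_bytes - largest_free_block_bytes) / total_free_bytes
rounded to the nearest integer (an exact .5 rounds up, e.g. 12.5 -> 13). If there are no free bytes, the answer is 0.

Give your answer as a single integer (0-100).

Op 1: a = malloc(17) -> a = 0; heap: [0-16 ALLOC][17-62 FREE]
Op 2: b = malloc(17) -> b = 17; heap: [0-16 ALLOC][17-33 ALLOC][34-62 FREE]
Op 3: c = malloc(10) -> c = 34; heap: [0-16 ALLOC][17-33 ALLOC][34-43 ALLOC][44-62 FREE]
Op 4: d = malloc(16) -> d = 44; heap: [0-16 ALLOC][17-33 ALLOC][34-43 ALLOC][44-59 ALLOC][60-62 FREE]
Op 5: b = realloc(b, 5) -> b = 17; heap: [0-16 ALLOC][17-21 ALLOC][22-33 FREE][34-43 ALLOC][44-59 ALLOC][60-62 FREE]
Op 6: b = realloc(b, 26) -> NULL (b unchanged); heap: [0-16 ALLOC][17-21 ALLOC][22-33 FREE][34-43 ALLOC][44-59 ALLOC][60-62 FREE]
Op 7: e = malloc(6) -> e = 22; heap: [0-16 ALLOC][17-21 ALLOC][22-27 ALLOC][28-33 FREE][34-43 ALLOC][44-59 ALLOC][60-62 FREE]
Free blocks: [6 3] total_free=9 largest=6 -> 100*(9-6)/9 = 300/9 ≈ 33.333 -> rounds to 33

Answer: 33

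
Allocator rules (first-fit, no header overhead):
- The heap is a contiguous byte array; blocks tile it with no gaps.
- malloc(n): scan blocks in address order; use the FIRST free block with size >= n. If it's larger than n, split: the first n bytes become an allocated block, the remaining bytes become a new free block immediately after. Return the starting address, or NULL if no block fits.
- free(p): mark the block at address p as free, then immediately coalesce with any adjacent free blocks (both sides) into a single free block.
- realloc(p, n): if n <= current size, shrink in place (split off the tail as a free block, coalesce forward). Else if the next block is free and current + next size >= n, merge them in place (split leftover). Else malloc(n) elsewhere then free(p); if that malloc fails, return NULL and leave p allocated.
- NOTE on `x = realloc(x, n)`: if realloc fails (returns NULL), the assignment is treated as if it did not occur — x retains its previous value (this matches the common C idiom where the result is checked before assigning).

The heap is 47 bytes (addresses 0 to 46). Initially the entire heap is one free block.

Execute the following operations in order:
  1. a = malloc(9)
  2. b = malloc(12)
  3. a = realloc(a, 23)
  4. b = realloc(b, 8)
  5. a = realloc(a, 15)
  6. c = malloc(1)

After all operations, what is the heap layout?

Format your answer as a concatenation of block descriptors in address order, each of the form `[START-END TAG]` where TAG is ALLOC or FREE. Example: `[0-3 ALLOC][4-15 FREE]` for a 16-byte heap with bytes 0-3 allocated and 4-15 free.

Answer: [0-0 ALLOC][1-8 FREE][9-16 ALLOC][17-20 FREE][21-35 ALLOC][36-46 FREE]

Derivation:
Op 1: a = malloc(9) -> a = 0; heap: [0-8 ALLOC][9-46 FREE]
Op 2: b = malloc(12) -> b = 9; heap: [0-8 ALLOC][9-20 ALLOC][21-46 FREE]
Op 3: a = realloc(a, 23) -> a = 21; heap: [0-8 FREE][9-20 ALLOC][21-43 ALLOC][44-46 FREE]
Op 4: b = realloc(b, 8) -> b = 9; heap: [0-8 FREE][9-16 ALLOC][17-20 FREE][21-43 ALLOC][44-46 FREE]
Op 5: a = realloc(a, 15) -> a = 21; heap: [0-8 FREE][9-16 ALLOC][17-20 FREE][21-35 ALLOC][36-46 FREE]
Op 6: c = malloc(1) -> c = 0; heap: [0-0 ALLOC][1-8 FREE][9-16 ALLOC][17-20 FREE][21-35 ALLOC][36-46 FREE]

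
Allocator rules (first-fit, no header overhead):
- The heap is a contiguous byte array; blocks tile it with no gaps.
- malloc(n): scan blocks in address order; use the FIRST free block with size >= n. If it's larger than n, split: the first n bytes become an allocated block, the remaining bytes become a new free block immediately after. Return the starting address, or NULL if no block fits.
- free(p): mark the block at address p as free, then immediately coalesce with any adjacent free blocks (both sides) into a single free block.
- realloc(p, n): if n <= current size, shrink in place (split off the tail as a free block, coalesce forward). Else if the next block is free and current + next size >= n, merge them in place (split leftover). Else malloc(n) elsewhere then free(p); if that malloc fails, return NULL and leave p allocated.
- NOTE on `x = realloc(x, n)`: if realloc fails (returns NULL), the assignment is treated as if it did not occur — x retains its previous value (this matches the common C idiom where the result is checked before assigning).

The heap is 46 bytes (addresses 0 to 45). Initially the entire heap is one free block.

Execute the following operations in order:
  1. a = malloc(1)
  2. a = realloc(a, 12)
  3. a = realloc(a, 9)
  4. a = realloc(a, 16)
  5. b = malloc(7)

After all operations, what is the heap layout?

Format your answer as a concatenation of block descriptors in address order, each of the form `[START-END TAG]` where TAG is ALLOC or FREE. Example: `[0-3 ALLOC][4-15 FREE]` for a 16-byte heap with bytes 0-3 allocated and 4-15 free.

Answer: [0-15 ALLOC][16-22 ALLOC][23-45 FREE]

Derivation:
Op 1: a = malloc(1) -> a = 0; heap: [0-0 ALLOC][1-45 FREE]
Op 2: a = realloc(a, 12) -> a = 0; heap: [0-11 ALLOC][12-45 FREE]
Op 3: a = realloc(a, 9) -> a = 0; heap: [0-8 ALLOC][9-45 FREE]
Op 4: a = realloc(a, 16) -> a = 0; heap: [0-15 ALLOC][16-45 FREE]
Op 5: b = malloc(7) -> b = 16; heap: [0-15 ALLOC][16-22 ALLOC][23-45 FREE]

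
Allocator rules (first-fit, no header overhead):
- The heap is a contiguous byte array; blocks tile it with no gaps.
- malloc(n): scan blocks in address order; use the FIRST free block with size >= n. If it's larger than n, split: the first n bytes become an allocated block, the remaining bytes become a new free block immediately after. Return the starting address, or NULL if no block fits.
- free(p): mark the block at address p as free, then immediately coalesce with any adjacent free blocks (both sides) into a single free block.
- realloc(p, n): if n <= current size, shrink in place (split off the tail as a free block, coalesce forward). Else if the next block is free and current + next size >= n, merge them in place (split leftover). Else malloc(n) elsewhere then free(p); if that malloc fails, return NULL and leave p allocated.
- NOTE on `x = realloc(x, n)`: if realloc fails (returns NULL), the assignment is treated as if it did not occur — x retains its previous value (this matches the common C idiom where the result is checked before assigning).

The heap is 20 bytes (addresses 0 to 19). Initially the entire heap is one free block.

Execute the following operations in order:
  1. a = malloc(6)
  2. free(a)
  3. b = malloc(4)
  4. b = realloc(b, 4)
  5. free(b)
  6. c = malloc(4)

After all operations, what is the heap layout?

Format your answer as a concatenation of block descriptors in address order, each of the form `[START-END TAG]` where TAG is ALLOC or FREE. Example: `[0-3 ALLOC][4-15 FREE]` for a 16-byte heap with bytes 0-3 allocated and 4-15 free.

Answer: [0-3 ALLOC][4-19 FREE]

Derivation:
Op 1: a = malloc(6) -> a = 0; heap: [0-5 ALLOC][6-19 FREE]
Op 2: free(a) -> (freed a); heap: [0-19 FREE]
Op 3: b = malloc(4) -> b = 0; heap: [0-3 ALLOC][4-19 FREE]
Op 4: b = realloc(b, 4) -> b = 0; heap: [0-3 ALLOC][4-19 FREE]
Op 5: free(b) -> (freed b); heap: [0-19 FREE]
Op 6: c = malloc(4) -> c = 0; heap: [0-3 ALLOC][4-19 FREE]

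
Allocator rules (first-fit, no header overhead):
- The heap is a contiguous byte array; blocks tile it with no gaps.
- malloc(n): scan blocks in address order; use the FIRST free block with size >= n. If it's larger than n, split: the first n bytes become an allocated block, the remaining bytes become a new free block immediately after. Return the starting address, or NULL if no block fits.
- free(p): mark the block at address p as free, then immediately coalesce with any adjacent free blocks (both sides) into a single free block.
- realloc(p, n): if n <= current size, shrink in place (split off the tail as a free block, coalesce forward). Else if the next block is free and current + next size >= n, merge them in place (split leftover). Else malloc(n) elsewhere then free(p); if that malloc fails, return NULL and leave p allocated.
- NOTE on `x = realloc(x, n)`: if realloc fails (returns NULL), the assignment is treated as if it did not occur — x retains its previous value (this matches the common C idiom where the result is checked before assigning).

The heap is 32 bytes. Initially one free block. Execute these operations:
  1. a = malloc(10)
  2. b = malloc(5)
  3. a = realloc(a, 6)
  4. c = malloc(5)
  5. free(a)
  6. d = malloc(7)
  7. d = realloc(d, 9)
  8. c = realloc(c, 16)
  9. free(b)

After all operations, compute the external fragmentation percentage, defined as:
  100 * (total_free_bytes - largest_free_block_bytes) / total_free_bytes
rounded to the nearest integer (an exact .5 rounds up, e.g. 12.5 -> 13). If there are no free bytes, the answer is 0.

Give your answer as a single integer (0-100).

Answer: 14

Derivation:
Op 1: a = malloc(10) -> a = 0; heap: [0-9 ALLOC][10-31 FREE]
Op 2: b = malloc(5) -> b = 10; heap: [0-9 ALLOC][10-14 ALLOC][15-31 FREE]
Op 3: a = realloc(a, 6) -> a = 0; heap: [0-5 ALLOC][6-9 FREE][10-14 ALLOC][15-31 FREE]
Op 4: c = malloc(5) -> c = 15; heap: [0-5 ALLOC][6-9 FREE][10-14 ALLOC][15-19 ALLOC][20-31 FREE]
Op 5: free(a) -> (freed a); heap: [0-9 FREE][10-14 ALLOC][15-19 ALLOC][20-31 FREE]
Op 6: d = malloc(7) -> d = 0; heap: [0-6 ALLOC][7-9 FREE][10-14 ALLOC][15-19 ALLOC][20-31 FREE]
Op 7: d = realloc(d, 9) -> d = 0; heap: [0-8 ALLOC][9-9 FREE][10-14 ALLOC][15-19 ALLOC][20-31 FREE]
Op 8: c = realloc(c, 16) -> c = 15; heap: [0-8 ALLOC][9-9 FREE][10-14 ALLOC][15-30 ALLOC][31-31 FREE]
Op 9: free(b) -> (freed b); heap: [0-8 ALLOC][9-14 FREE][15-30 ALLOC][31-31 FREE]
Free blocks: [6 1] total_free=7 largest=6 -> 100*(7-6)/7 = 100/7 ≈ 14.286 -> rounds to 14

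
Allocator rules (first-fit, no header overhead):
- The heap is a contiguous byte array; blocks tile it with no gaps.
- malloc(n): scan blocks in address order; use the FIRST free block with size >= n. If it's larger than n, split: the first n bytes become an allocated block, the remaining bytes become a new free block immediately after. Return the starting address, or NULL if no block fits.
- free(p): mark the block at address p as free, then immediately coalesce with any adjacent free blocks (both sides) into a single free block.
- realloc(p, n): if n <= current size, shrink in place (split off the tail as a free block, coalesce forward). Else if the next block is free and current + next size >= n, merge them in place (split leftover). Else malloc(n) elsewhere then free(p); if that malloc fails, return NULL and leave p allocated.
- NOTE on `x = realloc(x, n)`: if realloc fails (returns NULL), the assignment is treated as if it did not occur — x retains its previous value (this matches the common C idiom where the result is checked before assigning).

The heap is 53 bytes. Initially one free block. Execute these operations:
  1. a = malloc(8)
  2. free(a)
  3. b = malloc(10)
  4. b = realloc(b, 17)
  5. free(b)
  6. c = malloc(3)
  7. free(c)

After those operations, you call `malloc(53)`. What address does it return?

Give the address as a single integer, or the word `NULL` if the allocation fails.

Op 1: a = malloc(8) -> a = 0; heap: [0-7 ALLOC][8-52 FREE]
Op 2: free(a) -> (freed a); heap: [0-52 FREE]
Op 3: b = malloc(10) -> b = 0; heap: [0-9 ALLOC][10-52 FREE]
Op 4: b = realloc(b, 17) -> b = 0; heap: [0-16 ALLOC][17-52 FREE]
Op 5: free(b) -> (freed b); heap: [0-52 FREE]
Op 6: c = malloc(3) -> c = 0; heap: [0-2 ALLOC][3-52 FREE]
Op 7: free(c) -> (freed c); heap: [0-52 FREE]
malloc(53): first-fit scan over [0-52 FREE] -> 0

Answer: 0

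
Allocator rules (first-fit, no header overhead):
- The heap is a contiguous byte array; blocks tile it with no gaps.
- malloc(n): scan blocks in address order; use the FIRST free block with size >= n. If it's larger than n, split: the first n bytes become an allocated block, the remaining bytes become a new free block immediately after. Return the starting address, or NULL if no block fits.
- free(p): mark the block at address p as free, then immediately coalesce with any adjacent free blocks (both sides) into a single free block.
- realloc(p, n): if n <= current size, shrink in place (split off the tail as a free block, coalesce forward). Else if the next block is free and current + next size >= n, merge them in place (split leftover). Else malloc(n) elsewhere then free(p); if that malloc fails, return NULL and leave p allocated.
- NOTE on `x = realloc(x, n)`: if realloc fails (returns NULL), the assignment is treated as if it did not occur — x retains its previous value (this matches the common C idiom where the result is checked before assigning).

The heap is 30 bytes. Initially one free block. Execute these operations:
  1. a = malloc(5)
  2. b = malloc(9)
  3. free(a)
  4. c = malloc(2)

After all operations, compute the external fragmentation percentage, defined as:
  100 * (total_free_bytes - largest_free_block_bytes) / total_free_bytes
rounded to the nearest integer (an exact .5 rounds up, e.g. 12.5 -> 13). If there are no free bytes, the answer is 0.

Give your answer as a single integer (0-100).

Answer: 16

Derivation:
Op 1: a = malloc(5) -> a = 0; heap: [0-4 ALLOC][5-29 FREE]
Op 2: b = malloc(9) -> b = 5; heap: [0-4 ALLOC][5-13 ALLOC][14-29 FREE]
Op 3: free(a) -> (freed a); heap: [0-4 FREE][5-13 ALLOC][14-29 FREE]
Op 4: c = malloc(2) -> c = 0; heap: [0-1 ALLOC][2-4 FREE][5-13 ALLOC][14-29 FREE]
Free blocks: [3 16] total_free=19 largest=16 -> 100*(19-16)/19 = 300/19 ≈ 15.789 -> rounds to 16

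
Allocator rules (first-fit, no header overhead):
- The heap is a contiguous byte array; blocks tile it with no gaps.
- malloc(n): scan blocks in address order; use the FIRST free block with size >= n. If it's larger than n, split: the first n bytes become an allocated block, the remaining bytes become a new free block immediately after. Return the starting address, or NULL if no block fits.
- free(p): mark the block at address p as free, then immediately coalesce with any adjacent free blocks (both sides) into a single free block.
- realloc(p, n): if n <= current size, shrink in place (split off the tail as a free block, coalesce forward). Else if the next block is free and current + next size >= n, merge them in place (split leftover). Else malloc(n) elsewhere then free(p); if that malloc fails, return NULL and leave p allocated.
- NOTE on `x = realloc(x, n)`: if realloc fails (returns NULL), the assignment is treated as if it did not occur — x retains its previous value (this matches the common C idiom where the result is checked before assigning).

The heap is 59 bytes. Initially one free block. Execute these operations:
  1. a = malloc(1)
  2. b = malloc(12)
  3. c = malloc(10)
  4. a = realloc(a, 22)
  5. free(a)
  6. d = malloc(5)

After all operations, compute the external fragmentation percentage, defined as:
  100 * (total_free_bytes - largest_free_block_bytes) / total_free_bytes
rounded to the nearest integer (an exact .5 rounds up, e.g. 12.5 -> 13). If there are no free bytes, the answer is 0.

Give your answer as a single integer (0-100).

Op 1: a = malloc(1) -> a = 0; heap: [0-0 ALLOC][1-58 FREE]
Op 2: b = malloc(12) -> b = 1; heap: [0-0 ALLOC][1-12 ALLOC][13-58 FREE]
Op 3: c = malloc(10) -> c = 13; heap: [0-0 ALLOC][1-12 ALLOC][13-22 ALLOC][23-58 FREE]
Op 4: a = realloc(a, 22) -> a = 23; heap: [0-0 FREE][1-12 ALLOC][13-22 ALLOC][23-44 ALLOC][45-58 FREE]
Op 5: free(a) -> (freed a); heap: [0-0 FREE][1-12 ALLOC][13-22 ALLOC][23-58 FREE]
Op 6: d = malloc(5) -> d = 23; heap: [0-0 FREE][1-12 ALLOC][13-22 ALLOC][23-27 ALLOC][28-58 FREE]
Free blocks: [1 31] total_free=32 largest=31 -> 100*(32-31)/32 = 100/32 = 3.125 -> rounds to 3

Answer: 3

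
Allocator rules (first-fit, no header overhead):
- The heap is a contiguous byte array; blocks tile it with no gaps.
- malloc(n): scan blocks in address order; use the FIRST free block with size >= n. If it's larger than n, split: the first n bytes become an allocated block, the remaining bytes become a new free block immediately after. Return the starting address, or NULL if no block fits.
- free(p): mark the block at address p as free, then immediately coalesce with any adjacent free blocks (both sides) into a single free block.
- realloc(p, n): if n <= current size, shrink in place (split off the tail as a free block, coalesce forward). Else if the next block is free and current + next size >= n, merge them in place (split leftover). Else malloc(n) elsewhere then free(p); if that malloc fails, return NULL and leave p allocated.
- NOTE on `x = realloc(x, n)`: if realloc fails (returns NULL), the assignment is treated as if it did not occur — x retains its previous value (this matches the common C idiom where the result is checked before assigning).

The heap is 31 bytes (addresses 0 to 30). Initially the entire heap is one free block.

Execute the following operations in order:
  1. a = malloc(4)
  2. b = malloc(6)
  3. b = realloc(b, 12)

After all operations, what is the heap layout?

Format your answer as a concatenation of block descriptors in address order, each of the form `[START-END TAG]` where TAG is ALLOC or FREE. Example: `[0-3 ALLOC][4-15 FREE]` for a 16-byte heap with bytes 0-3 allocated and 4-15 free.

Answer: [0-3 ALLOC][4-15 ALLOC][16-30 FREE]

Derivation:
Op 1: a = malloc(4) -> a = 0; heap: [0-3 ALLOC][4-30 FREE]
Op 2: b = malloc(6) -> b = 4; heap: [0-3 ALLOC][4-9 ALLOC][10-30 FREE]
Op 3: b = realloc(b, 12) -> b = 4; heap: [0-3 ALLOC][4-15 ALLOC][16-30 FREE]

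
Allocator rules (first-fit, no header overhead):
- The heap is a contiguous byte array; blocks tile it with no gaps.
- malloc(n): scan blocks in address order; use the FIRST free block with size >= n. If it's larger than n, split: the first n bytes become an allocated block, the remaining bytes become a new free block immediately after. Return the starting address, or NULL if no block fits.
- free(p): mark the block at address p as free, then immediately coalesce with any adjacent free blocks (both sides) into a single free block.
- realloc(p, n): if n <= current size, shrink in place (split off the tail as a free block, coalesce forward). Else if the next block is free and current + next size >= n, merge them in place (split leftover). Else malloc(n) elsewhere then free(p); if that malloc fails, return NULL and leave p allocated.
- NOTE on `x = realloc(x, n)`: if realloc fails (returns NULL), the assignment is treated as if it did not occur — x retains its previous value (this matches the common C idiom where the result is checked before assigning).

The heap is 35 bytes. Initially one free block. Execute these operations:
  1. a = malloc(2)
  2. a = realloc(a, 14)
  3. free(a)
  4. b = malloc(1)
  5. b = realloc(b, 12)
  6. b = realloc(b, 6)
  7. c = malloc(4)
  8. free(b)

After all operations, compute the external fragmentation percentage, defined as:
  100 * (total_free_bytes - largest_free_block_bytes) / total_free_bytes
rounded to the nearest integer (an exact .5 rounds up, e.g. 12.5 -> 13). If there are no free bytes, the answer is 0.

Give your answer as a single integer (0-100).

Answer: 19

Derivation:
Op 1: a = malloc(2) -> a = 0; heap: [0-1 ALLOC][2-34 FREE]
Op 2: a = realloc(a, 14) -> a = 0; heap: [0-13 ALLOC][14-34 FREE]
Op 3: free(a) -> (freed a); heap: [0-34 FREE]
Op 4: b = malloc(1) -> b = 0; heap: [0-0 ALLOC][1-34 FREE]
Op 5: b = realloc(b, 12) -> b = 0; heap: [0-11 ALLOC][12-34 FREE]
Op 6: b = realloc(b, 6) -> b = 0; heap: [0-5 ALLOC][6-34 FREE]
Op 7: c = malloc(4) -> c = 6; heap: [0-5 ALLOC][6-9 ALLOC][10-34 FREE]
Op 8: free(b) -> (freed b); heap: [0-5 FREE][6-9 ALLOC][10-34 FREE]
Free blocks: [6 25] total_free=31 largest=25 -> 100*(31-25)/31 = 600/31 ≈ 19.355 -> rounds to 19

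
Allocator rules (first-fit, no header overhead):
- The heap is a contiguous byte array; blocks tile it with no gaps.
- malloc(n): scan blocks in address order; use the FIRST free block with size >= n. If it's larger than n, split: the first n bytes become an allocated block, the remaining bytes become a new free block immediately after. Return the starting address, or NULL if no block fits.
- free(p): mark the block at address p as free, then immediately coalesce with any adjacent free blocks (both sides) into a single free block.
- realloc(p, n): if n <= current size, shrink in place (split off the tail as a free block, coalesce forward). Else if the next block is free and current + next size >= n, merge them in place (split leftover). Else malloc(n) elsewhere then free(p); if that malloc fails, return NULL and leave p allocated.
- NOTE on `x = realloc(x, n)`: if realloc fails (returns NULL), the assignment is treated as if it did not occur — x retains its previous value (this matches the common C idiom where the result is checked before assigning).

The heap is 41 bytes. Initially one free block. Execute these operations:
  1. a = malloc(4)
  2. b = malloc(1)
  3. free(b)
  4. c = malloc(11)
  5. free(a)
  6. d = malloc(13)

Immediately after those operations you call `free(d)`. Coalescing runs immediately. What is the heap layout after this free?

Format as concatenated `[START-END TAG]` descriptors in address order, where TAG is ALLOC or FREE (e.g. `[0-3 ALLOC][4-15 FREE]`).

Op 1: a = malloc(4) -> a = 0; heap: [0-3 ALLOC][4-40 FREE]
Op 2: b = malloc(1) -> b = 4; heap: [0-3 ALLOC][4-4 ALLOC][5-40 FREE]
Op 3: free(b) -> (freed b); heap: [0-3 ALLOC][4-40 FREE]
Op 4: c = malloc(11) -> c = 4; heap: [0-3 ALLOC][4-14 ALLOC][15-40 FREE]
Op 5: free(a) -> (freed a); heap: [0-3 FREE][4-14 ALLOC][15-40 FREE]
Op 6: d = malloc(13) -> d = 15; heap: [0-3 FREE][4-14 ALLOC][15-27 ALLOC][28-40 FREE]
free(d): d = 15 -> block [15-27 ALLOC]; mark free, coalesce with adjacent free neighbors -> [0-3 FREE][4-14 ALLOC][15-40 FREE]

Answer: [0-3 FREE][4-14 ALLOC][15-40 FREE]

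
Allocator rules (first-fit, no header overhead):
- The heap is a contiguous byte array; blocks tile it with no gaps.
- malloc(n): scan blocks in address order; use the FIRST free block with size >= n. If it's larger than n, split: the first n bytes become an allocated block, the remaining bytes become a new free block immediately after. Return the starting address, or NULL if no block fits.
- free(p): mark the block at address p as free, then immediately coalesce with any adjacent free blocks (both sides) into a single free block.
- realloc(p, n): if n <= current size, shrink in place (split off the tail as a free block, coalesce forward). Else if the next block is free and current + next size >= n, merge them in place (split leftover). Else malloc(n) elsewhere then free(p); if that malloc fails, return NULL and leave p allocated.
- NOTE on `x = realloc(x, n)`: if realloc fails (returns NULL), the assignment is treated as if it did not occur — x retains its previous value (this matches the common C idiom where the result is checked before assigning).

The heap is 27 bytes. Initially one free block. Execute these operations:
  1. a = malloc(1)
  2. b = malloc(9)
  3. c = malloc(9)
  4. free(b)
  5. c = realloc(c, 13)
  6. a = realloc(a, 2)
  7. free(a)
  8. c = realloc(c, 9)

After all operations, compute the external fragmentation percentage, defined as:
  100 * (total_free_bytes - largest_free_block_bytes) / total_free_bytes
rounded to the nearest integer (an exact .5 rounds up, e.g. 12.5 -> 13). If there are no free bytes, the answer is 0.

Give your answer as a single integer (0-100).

Answer: 44

Derivation:
Op 1: a = malloc(1) -> a = 0; heap: [0-0 ALLOC][1-26 FREE]
Op 2: b = malloc(9) -> b = 1; heap: [0-0 ALLOC][1-9 ALLOC][10-26 FREE]
Op 3: c = malloc(9) -> c = 10; heap: [0-0 ALLOC][1-9 ALLOC][10-18 ALLOC][19-26 FREE]
Op 4: free(b) -> (freed b); heap: [0-0 ALLOC][1-9 FREE][10-18 ALLOC][19-26 FREE]
Op 5: c = realloc(c, 13) -> c = 10; heap: [0-0 ALLOC][1-9 FREE][10-22 ALLOC][23-26 FREE]
Op 6: a = realloc(a, 2) -> a = 0; heap: [0-1 ALLOC][2-9 FREE][10-22 ALLOC][23-26 FREE]
Op 7: free(a) -> (freed a); heap: [0-9 FREE][10-22 ALLOC][23-26 FREE]
Op 8: c = realloc(c, 9) -> c = 10; heap: [0-9 FREE][10-18 ALLOC][19-26 FREE]
Free blocks: [10 8] total_free=18 largest=10 -> 100*(18-10)/18 = 800/18 ≈ 44.444 -> rounds to 44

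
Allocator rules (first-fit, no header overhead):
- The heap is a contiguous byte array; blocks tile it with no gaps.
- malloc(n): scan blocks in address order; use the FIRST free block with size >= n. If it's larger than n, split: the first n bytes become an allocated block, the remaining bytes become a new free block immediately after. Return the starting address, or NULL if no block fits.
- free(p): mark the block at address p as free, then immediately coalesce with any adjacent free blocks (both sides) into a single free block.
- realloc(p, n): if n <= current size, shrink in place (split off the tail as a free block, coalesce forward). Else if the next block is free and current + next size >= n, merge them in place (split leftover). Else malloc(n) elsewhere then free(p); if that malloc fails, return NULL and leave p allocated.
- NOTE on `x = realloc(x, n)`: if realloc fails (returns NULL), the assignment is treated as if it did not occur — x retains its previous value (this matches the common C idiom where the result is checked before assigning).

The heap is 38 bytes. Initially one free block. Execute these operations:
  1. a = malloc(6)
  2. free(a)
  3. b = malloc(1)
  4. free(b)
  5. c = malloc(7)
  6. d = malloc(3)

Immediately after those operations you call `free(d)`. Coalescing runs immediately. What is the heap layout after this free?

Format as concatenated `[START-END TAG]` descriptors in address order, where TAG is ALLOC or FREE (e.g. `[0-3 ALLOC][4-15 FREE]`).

Answer: [0-6 ALLOC][7-37 FREE]

Derivation:
Op 1: a = malloc(6) -> a = 0; heap: [0-5 ALLOC][6-37 FREE]
Op 2: free(a) -> (freed a); heap: [0-37 FREE]
Op 3: b = malloc(1) -> b = 0; heap: [0-0 ALLOC][1-37 FREE]
Op 4: free(b) -> (freed b); heap: [0-37 FREE]
Op 5: c = malloc(7) -> c = 0; heap: [0-6 ALLOC][7-37 FREE]
Op 6: d = malloc(3) -> d = 7; heap: [0-6 ALLOC][7-9 ALLOC][10-37 FREE]
free(d): d = 7 -> block [7-9 ALLOC]; mark free, coalesce with adjacent free neighbors -> [0-6 ALLOC][7-37 FREE]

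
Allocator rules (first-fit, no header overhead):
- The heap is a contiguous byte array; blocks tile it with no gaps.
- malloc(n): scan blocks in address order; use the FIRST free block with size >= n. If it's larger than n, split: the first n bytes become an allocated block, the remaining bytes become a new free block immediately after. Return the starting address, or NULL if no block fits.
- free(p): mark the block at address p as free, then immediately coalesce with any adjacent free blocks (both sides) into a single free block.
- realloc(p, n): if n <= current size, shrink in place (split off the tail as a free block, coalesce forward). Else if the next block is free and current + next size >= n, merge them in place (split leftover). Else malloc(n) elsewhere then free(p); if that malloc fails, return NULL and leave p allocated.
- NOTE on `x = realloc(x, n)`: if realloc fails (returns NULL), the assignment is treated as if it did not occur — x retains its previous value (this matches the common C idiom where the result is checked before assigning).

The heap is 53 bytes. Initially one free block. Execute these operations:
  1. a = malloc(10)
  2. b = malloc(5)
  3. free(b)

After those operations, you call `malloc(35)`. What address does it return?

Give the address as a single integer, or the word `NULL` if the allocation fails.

Op 1: a = malloc(10) -> a = 0; heap: [0-9 ALLOC][10-52 FREE]
Op 2: b = malloc(5) -> b = 10; heap: [0-9 ALLOC][10-14 ALLOC][15-52 FREE]
Op 3: free(b) -> (freed b); heap: [0-9 ALLOC][10-52 FREE]
malloc(35): first-fit scan over [0-9 ALLOC][10-52 FREE] -> 10

Answer: 10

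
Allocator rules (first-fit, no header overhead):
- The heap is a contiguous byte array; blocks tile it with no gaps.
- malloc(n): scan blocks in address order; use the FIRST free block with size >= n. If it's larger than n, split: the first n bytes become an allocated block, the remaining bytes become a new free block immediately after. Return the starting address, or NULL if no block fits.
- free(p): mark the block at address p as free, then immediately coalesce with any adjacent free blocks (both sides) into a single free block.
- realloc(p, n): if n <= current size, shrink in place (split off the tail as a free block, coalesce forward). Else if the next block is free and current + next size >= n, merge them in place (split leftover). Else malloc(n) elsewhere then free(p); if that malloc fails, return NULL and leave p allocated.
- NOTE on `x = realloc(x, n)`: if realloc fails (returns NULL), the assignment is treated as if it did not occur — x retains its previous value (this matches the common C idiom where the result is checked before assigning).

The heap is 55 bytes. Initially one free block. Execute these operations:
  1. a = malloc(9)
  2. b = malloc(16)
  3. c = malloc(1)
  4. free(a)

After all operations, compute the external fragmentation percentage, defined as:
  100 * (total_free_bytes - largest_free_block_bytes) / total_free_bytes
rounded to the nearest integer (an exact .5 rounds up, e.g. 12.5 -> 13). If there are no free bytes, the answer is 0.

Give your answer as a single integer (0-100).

Op 1: a = malloc(9) -> a = 0; heap: [0-8 ALLOC][9-54 FREE]
Op 2: b = malloc(16) -> b = 9; heap: [0-8 ALLOC][9-24 ALLOC][25-54 FREE]
Op 3: c = malloc(1) -> c = 25; heap: [0-8 ALLOC][9-24 ALLOC][25-25 ALLOC][26-54 FREE]
Op 4: free(a) -> (freed a); heap: [0-8 FREE][9-24 ALLOC][25-25 ALLOC][26-54 FREE]
Free blocks: [9 29] total_free=38 largest=29 -> 100*(38-29)/38 = 900/38 ≈ 23.684 -> rounds to 24

Answer: 24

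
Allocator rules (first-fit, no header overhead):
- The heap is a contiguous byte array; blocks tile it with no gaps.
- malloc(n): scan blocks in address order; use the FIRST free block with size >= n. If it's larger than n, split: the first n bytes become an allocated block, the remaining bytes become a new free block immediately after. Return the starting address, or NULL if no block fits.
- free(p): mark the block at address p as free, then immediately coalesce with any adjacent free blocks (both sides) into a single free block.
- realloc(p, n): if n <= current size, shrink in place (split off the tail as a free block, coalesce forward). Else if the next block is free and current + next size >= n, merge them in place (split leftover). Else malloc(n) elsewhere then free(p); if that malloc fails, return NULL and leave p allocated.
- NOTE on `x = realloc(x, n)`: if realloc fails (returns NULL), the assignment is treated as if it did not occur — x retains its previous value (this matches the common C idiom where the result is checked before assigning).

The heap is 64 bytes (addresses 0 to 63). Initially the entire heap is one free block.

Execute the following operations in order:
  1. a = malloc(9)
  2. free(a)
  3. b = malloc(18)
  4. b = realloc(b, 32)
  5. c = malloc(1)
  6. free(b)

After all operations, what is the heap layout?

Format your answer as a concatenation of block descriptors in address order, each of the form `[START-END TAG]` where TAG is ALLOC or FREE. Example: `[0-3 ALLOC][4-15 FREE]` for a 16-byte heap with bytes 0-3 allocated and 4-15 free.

Answer: [0-31 FREE][32-32 ALLOC][33-63 FREE]

Derivation:
Op 1: a = malloc(9) -> a = 0; heap: [0-8 ALLOC][9-63 FREE]
Op 2: free(a) -> (freed a); heap: [0-63 FREE]
Op 3: b = malloc(18) -> b = 0; heap: [0-17 ALLOC][18-63 FREE]
Op 4: b = realloc(b, 32) -> b = 0; heap: [0-31 ALLOC][32-63 FREE]
Op 5: c = malloc(1) -> c = 32; heap: [0-31 ALLOC][32-32 ALLOC][33-63 FREE]
Op 6: free(b) -> (freed b); heap: [0-31 FREE][32-32 ALLOC][33-63 FREE]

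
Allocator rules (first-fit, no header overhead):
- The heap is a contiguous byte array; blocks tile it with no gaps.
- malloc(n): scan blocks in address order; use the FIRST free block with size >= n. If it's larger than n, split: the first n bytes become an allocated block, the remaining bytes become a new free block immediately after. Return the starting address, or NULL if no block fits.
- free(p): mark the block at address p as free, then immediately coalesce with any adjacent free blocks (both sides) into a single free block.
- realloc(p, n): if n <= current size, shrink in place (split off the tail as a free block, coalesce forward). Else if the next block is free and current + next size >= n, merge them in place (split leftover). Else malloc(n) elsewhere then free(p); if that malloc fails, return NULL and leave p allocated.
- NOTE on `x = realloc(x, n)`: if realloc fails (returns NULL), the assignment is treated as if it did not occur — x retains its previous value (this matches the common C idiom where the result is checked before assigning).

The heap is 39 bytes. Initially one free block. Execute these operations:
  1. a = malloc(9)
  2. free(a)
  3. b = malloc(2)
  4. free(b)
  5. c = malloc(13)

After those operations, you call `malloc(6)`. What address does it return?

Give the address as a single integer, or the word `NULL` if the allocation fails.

Answer: 13

Derivation:
Op 1: a = malloc(9) -> a = 0; heap: [0-8 ALLOC][9-38 FREE]
Op 2: free(a) -> (freed a); heap: [0-38 FREE]
Op 3: b = malloc(2) -> b = 0; heap: [0-1 ALLOC][2-38 FREE]
Op 4: free(b) -> (freed b); heap: [0-38 FREE]
Op 5: c = malloc(13) -> c = 0; heap: [0-12 ALLOC][13-38 FREE]
malloc(6): first-fit scan over [0-12 ALLOC][13-38 FREE] -> 13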